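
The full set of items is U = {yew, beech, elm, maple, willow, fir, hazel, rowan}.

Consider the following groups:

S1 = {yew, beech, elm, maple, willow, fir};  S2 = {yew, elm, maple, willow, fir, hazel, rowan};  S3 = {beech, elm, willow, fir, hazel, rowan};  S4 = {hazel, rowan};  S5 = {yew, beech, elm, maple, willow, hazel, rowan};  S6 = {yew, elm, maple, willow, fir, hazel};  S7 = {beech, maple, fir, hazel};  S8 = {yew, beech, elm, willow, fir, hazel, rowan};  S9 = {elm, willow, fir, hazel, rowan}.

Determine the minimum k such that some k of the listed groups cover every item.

Take {S5, S6}. Their union is {yew, beech, elm, maple, willow, fir, hazel, rowan}, which is all 8 items.
No single group has all 8 items (the largest, S2, has 7), so 2 is optimal.

2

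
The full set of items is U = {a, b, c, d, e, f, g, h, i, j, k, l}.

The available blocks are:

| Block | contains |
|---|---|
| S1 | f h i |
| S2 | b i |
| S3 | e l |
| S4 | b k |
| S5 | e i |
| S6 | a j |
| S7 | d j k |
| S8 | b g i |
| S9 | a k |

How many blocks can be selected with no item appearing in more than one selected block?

S1, S3, S4, S6 are pairwise disjoint (S1={f,h,i}; S3={e,l}; S4={b,k}; S6={a,j}).
Every remaining block overlaps one of these, and no 5 of the listed blocks are pairwise disjoint, so 4 is the maximum.

4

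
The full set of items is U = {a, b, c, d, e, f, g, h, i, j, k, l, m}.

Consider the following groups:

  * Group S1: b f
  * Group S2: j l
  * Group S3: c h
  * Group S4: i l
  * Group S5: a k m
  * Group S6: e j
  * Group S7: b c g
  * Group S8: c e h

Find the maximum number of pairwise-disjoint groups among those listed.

S1, S3, S4, S5, S6 are pairwise disjoint (S1={b,f}; S3={c,h}; S4={i,l}; S5={a,k,m}; S6={e,j}).
Every remaining group overlaps one of these, and no 6 of the listed groups are pairwise disjoint, so 5 is the maximum.

5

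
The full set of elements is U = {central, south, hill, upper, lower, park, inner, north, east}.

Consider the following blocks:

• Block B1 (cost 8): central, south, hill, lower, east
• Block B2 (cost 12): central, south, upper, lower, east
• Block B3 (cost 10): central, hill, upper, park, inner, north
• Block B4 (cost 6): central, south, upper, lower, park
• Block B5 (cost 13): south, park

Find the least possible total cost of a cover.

18

B1, B3 together cover every element (B1 ∪ B3 = {central, south, hill, upper, lower, park, inner, north, east}); total cost 8 + 10 = 18.
The greedy pick B4, B3, B1 costs 24; no covering selection beats 18.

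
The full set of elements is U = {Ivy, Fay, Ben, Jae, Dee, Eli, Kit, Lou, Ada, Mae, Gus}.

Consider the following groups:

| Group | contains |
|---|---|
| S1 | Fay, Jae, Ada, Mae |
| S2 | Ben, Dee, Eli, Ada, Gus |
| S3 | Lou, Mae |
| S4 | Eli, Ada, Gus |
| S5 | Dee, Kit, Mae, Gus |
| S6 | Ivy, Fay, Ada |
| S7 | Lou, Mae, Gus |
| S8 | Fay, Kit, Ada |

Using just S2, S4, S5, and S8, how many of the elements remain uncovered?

Union of S2, S4, S5, S8 = {Fay, Ben, Dee, Eli, Kit, Ada, Mae, Gus}.
Not covered: Ivy, Jae, Lou — 3 elements.

3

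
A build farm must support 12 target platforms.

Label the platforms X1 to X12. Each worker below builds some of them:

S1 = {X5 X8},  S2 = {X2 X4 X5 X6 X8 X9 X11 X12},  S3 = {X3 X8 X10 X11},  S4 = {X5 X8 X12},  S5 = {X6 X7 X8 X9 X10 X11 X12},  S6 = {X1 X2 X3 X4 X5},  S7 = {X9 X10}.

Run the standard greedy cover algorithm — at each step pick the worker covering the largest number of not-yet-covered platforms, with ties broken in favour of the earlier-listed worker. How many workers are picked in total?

4

Greedy: pick S2 (covers 8 new) → pick S3 (covers 2 new) → pick S5 (covers 1 new) → pick S6 (covers 1 new). Total picks: 4.
(The true minimum cover uses only 2 workers, so greedy is not optimal here.)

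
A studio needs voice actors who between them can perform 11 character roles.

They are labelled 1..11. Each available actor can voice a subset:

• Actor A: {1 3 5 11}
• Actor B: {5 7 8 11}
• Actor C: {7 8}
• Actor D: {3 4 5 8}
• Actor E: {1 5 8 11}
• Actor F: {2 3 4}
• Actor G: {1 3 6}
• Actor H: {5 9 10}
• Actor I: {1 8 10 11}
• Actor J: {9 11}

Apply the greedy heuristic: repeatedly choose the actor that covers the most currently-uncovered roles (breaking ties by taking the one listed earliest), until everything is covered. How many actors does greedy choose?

Greedy: pick A (covers 4 new) → pick B (covers 2 new) → pick F (covers 2 new) → pick H (covers 2 new) → pick G (covers 1 new). Total picks: 5.
(The true minimum cover uses only 4 actors, so greedy is not optimal here.)

5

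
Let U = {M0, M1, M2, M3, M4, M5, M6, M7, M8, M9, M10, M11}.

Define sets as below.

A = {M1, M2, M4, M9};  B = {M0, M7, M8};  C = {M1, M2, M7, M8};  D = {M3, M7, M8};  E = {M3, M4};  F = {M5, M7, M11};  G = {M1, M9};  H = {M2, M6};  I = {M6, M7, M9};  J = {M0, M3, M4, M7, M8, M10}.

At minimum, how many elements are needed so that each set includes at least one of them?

4

Take T = {M1, M2, M4, M7}. Each listed set contains at least one of these, so T is a hitting set of size 4.
The sets E, F, G, H are pairwise disjoint, so any hitting set needs a separate element for each — at least 4. Hence 4 is optimal.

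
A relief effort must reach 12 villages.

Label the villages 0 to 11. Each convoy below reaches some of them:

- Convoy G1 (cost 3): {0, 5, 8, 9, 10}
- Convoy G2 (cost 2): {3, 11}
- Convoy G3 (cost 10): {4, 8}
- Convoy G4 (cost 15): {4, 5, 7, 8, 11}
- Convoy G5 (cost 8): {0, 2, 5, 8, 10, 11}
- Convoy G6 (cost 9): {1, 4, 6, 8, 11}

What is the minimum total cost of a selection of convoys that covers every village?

37

G1, G2, G4, G5, G6 together cover every village (G1 ∪ G2 ∪ G4 ∪ G5 ∪ G6 = {0, 1, 2, 3, 4, 5, 6, 7, 8, 9, 10, 11}); total cost 3 + 2 + 15 + 8 + 9 = 37.
No covering selection has total cost below 37.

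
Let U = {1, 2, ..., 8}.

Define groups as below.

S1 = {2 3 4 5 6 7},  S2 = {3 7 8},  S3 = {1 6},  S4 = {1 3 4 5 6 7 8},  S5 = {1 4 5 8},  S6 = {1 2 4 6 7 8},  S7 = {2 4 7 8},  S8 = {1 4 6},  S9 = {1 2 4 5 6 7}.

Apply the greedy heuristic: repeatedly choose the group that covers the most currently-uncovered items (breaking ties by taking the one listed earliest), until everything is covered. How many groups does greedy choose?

2

Greedy: pick S4 (covers 7 new) → pick S1 (covers 1 new). Total picks: 2.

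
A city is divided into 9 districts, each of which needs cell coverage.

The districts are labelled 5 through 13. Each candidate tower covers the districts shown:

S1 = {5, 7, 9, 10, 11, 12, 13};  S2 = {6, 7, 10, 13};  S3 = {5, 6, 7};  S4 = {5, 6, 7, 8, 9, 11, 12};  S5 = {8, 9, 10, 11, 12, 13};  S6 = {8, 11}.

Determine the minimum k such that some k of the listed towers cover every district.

S4 and S5 together: S4 ∪ S5 = {5, 6, 7, 8, 9, 10, 11, 12, 13} — every district is covered.
No single tower has all 9 districts (the largest, S1, has 7), so 2 is optimal.

2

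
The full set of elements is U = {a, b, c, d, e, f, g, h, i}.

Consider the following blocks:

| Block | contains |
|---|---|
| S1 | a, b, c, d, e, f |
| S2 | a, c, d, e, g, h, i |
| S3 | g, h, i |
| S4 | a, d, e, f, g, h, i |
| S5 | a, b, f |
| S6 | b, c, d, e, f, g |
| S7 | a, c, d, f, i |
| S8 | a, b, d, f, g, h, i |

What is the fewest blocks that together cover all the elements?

Take {S1, S8}. Their union is {a, b, c, d, e, f, g, h, i}, which is all 9 elements.
No single block has all 9 elements (the largest, S2, has 7), so 2 is optimal.

2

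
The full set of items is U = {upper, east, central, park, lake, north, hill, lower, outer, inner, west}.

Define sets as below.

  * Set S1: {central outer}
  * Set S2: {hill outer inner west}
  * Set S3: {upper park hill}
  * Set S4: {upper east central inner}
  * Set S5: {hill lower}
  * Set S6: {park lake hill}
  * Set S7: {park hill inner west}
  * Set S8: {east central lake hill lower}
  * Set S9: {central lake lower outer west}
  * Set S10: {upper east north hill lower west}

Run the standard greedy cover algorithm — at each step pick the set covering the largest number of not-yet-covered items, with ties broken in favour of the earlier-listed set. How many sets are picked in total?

Greedy: pick S10 (covers 6 new) → pick S9 (covers 3 new) → pick S7 (covers 2 new). Total picks: 3.

3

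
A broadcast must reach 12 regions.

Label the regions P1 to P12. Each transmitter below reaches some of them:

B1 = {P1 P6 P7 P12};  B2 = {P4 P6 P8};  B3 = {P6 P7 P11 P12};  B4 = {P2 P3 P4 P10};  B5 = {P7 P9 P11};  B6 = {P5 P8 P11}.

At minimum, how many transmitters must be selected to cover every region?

4

B1 and B4 and B5 and B6 together: B1 ∪ B4 ∪ B5 ∪ B6 = {P1, P2, P3, P4, P5, P6, P7, P8, P9, P10, P11, P12} — every region is covered.
Only B6 contains P5, so B6 is forced; the remaining 9 regions need at least 3 more transmitters (each remaining transmitter adds at most 4) — so at least 4 transmitters are needed, and 4 is optimal.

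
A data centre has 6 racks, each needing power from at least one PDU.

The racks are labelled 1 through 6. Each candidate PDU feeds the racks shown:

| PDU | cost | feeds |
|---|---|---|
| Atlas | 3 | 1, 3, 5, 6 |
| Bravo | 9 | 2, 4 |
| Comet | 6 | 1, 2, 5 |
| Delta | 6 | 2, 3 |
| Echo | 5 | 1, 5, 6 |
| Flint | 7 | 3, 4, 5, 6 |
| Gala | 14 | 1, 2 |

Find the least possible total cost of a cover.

12

Atlas, Bravo together cover every rack (Atlas ∪ Bravo = {1, 2, 3, 4, 5, 6}); total cost 3 + 9 = 12.
No covering selection has total cost below 12.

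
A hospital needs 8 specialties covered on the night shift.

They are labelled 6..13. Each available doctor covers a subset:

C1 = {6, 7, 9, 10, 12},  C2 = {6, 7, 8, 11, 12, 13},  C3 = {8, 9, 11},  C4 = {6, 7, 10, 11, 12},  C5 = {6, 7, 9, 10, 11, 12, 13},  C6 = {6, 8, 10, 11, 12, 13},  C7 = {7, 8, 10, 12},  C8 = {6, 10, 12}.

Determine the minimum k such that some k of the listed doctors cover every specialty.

2

C3 and C5 together: C3 ∪ C5 = {6, 7, 8, 9, 10, 11, 12, 13} — every specialty is covered.
No single doctor has all 8 specialties (the largest, C5, has 7), so 2 is optimal.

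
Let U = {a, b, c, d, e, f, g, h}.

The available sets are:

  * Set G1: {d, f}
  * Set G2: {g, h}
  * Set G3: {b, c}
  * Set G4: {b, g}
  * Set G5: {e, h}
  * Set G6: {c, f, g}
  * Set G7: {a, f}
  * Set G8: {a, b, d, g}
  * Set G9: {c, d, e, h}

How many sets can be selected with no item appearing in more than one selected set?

3

G4, G7, G9 are pairwise disjoint (G4={b,g}; G7={a,f}; G9={c,d,e,h}).
Every remaining set overlaps one of these, and no 4 of the listed sets are pairwise disjoint, so 3 is the maximum.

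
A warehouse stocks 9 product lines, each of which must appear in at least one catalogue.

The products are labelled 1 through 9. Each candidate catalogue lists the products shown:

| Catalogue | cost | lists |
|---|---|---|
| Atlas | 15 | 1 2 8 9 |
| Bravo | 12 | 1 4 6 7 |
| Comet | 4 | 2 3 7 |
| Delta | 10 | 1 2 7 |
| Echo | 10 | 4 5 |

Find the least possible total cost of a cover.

41

Atlas, Bravo, Comet, Echo together cover every product (Atlas ∪ Bravo ∪ Comet ∪ Echo = {1, 2, 3, 4, 5, 6, 7, 8, 9}); total cost 15 + 12 + 4 + 10 = 41.
No covering selection has total cost below 41.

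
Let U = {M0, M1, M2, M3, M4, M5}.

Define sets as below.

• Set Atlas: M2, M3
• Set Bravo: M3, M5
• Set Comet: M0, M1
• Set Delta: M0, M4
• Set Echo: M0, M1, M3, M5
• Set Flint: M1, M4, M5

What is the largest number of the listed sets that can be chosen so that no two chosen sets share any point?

2

Atlas, Comet are pairwise disjoint (Atlas={M2,M3}; Comet={M0,M1}).
Every remaining set overlaps one of these, and no 3 of the listed sets are pairwise disjoint, so 2 is the maximum.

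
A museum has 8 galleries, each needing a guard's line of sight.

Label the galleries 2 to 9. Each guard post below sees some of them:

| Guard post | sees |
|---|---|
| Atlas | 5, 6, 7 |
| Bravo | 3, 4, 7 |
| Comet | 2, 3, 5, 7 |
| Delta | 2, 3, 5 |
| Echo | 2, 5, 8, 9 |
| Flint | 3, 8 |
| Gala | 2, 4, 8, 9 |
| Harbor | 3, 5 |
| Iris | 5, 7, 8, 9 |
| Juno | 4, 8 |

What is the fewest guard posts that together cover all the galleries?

Atlas and Delta and Gala together: Atlas ∪ Delta ∪ Gala = {2, 3, 4, 5, 6, 7, 8, 9} — every gallery is covered.
Only Atlas contains 6, so Atlas is forced; the remaining 5 galleries need at least 2 more guard posts (each remaining guard post adds at most 4) — so at least 3 guard posts are needed, and 3 is optimal.

3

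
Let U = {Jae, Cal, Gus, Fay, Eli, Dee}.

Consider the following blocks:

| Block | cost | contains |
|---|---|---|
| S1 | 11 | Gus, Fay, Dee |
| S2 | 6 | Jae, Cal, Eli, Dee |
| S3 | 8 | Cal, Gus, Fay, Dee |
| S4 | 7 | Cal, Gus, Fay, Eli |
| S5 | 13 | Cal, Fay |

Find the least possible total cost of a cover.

S2, S4 together cover every item (S2 ∪ S4 = {Jae, Cal, Gus, Fay, Eli, Dee}); total cost 6 + 7 = 13.
No covering selection has total cost below 13.

13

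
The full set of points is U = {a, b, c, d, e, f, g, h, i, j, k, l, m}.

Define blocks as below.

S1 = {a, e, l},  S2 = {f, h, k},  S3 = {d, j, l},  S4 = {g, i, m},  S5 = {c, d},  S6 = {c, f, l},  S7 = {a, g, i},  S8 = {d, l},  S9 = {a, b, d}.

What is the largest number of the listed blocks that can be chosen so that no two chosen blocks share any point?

4

S1, S2, S4, S5 are pairwise disjoint (S1={a,e,l}; S2={f,h,k}; S4={g,i,m}; S5={c,d}).
Every remaining block overlaps one of these, and no 5 of the listed blocks are pairwise disjoint, so 4 is the maximum.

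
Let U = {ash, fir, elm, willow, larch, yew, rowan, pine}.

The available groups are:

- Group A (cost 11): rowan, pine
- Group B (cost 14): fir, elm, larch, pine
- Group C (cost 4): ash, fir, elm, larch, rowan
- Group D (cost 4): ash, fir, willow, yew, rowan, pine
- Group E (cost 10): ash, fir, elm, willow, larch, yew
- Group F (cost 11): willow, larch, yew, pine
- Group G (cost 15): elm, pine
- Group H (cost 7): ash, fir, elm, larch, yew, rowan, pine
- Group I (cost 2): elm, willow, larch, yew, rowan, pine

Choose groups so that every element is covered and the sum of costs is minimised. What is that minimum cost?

6

C, I together cover every element (C ∪ I = {ash, fir, elm, willow, larch, yew, rowan, pine}); total cost 4 + 2 = 6.
No covering selection has total cost below 6.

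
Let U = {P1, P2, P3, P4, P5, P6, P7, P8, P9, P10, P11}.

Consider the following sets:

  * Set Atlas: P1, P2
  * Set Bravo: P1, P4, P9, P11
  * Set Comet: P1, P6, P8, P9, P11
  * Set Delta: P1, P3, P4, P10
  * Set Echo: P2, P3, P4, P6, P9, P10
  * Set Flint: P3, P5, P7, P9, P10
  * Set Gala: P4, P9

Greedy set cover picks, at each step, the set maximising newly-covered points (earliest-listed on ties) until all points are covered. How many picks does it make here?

3

Greedy: pick Echo (covers 6 new) → pick Comet (covers 3 new) → pick Flint (covers 2 new). Total picks: 3.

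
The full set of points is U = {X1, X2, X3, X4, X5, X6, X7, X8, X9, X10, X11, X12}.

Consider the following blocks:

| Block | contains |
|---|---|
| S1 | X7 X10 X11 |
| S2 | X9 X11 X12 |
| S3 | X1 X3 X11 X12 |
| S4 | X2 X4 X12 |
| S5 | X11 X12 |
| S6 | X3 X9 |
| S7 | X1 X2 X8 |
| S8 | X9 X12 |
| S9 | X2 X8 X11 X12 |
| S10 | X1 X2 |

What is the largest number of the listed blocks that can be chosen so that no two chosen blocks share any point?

3

S5, S6, S10 are pairwise disjoint (S5={X11,X12}; S6={X3,X9}; S10={X1,X2}).
Every remaining block overlaps one of these, and no 4 of the listed blocks are pairwise disjoint, so 3 is the maximum.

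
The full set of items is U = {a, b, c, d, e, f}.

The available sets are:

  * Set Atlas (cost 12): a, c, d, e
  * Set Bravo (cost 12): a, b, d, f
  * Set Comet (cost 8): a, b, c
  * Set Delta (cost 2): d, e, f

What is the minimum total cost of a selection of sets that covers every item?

10

Comet, Delta together cover every item (Comet ∪ Delta = {a, b, c, d, e, f}); total cost 8 + 2 = 10.
No covering selection has total cost below 10.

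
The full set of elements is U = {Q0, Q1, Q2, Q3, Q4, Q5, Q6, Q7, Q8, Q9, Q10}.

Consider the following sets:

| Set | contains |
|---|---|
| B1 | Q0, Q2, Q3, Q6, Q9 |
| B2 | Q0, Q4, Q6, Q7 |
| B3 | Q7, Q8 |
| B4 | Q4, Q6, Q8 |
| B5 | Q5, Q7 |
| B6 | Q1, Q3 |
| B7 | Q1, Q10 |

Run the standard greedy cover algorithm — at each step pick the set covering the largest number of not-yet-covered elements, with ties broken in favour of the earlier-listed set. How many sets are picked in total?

5

Greedy: pick B1 (covers 5 new) → pick B2 (covers 2 new) → pick B7 (covers 2 new) → pick B3 (covers 1 new) → pick B5 (covers 1 new). Total picks: 5.
(The true minimum cover uses only 4 sets, so greedy is not optimal here.)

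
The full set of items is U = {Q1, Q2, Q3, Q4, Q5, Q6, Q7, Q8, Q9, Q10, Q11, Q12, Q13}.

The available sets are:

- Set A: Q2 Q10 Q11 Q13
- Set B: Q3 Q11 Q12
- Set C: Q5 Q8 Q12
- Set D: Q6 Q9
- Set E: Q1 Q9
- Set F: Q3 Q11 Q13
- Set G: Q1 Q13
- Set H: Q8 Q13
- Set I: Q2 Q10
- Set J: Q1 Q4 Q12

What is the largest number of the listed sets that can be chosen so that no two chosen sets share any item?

D, H, I, J are pairwise disjoint (D={Q6,Q9}; H={Q8,Q13}; I={Q2,Q10}; J={Q1,Q4,Q12}).
Every remaining set overlaps one of these, and no 5 of the listed sets are pairwise disjoint, so 4 is the maximum.

4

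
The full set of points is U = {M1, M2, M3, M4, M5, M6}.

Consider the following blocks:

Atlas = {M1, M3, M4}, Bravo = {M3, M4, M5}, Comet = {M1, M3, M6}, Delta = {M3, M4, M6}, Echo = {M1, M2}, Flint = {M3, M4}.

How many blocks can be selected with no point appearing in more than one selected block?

Echo, Flint are pairwise disjoint (Echo={M1,M2}; Flint={M3,M4}).
Every remaining block overlaps one of these, and no 3 of the listed blocks are pairwise disjoint, so 2 is the maximum.

2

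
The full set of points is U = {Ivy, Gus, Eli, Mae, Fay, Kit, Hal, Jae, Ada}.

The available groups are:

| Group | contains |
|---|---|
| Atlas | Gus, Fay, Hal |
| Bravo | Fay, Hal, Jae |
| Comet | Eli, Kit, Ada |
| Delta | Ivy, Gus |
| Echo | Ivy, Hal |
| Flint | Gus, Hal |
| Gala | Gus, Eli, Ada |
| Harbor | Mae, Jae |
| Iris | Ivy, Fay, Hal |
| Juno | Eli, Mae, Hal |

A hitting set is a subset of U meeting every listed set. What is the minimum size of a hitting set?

The 4 points {Gus, Eli, Mae, Hal} hit every group.
No choice of 3 points meets every group, so 4 is the minimum.

4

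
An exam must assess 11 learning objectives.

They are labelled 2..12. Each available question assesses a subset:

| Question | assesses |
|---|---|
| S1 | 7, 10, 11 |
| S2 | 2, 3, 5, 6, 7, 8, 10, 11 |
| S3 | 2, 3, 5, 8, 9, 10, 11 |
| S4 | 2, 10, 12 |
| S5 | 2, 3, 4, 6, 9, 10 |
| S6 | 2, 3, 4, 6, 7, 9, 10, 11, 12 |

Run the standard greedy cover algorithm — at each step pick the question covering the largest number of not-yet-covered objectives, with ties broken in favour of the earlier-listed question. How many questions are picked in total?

2

Greedy: pick S6 (covers 9 new) → pick S2 (covers 2 new). Total picks: 2.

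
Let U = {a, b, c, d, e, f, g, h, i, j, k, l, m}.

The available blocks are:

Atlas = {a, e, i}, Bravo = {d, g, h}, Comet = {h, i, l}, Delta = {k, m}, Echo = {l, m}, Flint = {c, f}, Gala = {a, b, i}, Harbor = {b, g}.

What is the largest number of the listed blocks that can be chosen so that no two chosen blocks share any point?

4

Atlas, Bravo, Delta, Flint are pairwise disjoint (Atlas={a,e,i}; Bravo={d,g,h}; Delta={k,m}; Flint={c,f}).
Every remaining block overlaps one of these, and no 5 of the listed blocks are pairwise disjoint, so 4 is the maximum.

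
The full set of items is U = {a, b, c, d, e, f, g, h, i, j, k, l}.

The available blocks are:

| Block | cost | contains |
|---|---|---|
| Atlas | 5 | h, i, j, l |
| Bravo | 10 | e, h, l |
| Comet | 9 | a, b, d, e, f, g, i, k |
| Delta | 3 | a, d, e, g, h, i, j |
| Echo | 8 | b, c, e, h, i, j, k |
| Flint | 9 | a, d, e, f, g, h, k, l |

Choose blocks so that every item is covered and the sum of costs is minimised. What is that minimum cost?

Echo, Flint together cover every item (Echo ∪ Flint = {a, b, c, d, e, f, g, h, i, j, k, l}); total cost 8 + 9 = 17.
The greedy pick Delta, Echo, Flint costs 20; no covering selection beats 17.

17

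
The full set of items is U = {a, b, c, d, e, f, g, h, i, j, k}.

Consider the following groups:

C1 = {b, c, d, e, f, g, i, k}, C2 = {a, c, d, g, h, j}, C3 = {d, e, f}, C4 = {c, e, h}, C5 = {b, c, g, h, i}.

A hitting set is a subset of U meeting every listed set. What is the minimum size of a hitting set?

2

T = {d, h} meets every group (each contains at least one member of T), and |T| = 2.
The groups C3, C5 are pairwise disjoint, so any hitting set needs a separate item for each — at least 2. Hence 2 is optimal.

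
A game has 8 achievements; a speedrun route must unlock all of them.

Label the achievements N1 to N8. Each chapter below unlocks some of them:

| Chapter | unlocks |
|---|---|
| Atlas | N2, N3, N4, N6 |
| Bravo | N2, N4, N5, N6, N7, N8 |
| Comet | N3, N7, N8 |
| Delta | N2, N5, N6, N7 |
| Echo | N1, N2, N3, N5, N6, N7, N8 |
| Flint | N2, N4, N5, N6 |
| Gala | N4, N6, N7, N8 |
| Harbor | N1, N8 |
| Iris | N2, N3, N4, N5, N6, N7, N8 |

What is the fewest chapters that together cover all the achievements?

2

Bravo and Echo together: Bravo ∪ Echo = {N1, N2, N3, N4, N5, N6, N7, N8} — every achievement is covered.
No single chapter has all 8 achievements (the largest, Echo, has 7), so 2 is optimal.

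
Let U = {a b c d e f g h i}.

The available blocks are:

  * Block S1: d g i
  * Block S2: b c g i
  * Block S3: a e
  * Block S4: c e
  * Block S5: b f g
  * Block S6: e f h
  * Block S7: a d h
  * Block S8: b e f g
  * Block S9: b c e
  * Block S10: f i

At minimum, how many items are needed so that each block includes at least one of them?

4

The 4 items {d, e, f, i} hit every block.
No choice of 3 items meets every block, so 4 is the minimum.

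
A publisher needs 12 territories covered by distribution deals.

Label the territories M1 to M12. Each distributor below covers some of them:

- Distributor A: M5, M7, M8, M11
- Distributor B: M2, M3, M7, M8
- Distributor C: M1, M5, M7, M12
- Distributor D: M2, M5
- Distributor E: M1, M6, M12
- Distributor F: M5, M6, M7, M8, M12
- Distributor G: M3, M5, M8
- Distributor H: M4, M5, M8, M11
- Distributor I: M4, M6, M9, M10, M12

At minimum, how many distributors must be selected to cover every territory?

4

Take {A, B, C, I}. Their union is {M1, M2, M3, M4, M5, M6, M7, M8, M9, M10, M11, M12}, which is all 12 territories.
No 3 of the 9 distributors cover everything (all 84 combinations miss at least one territory), so 4 is optimal.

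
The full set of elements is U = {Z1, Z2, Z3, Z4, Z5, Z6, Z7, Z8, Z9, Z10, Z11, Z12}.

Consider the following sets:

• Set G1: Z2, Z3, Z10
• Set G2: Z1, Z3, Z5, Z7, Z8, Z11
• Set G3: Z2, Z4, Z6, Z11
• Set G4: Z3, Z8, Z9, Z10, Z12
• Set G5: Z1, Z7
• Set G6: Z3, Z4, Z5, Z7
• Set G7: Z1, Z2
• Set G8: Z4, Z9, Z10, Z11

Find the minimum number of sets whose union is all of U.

Take {G2, G3, G4}. Their union is {Z1, Z2, Z3, Z4, Z5, Z6, Z7, Z8, Z9, Z10, Z11, Z12}, which is all 12 elements.
Only G3 contains Z6, so G3 is forced; the remaining 8 elements need at least 2 more sets (each remaining set adds at most 5) — so at least 3 sets are needed, and 3 is optimal.

3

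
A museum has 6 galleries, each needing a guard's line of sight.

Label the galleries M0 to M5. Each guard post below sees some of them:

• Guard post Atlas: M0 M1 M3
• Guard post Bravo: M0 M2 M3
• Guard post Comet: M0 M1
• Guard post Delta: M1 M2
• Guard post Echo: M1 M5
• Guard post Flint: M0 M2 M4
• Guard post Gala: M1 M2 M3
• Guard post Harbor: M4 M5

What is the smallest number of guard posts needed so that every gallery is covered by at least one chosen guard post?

Bravo and Gala and Harbor together: Bravo ∪ Gala ∪ Harbor = {M0, M1, M2, M3, M4, M5} — every gallery is covered.
No 2 of the 8 guard posts cover everything (all 28 combinations miss at least one gallery), so 3 is optimal.

3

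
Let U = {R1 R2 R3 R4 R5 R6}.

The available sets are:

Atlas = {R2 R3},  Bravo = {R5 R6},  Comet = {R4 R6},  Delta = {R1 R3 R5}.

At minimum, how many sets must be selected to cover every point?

Atlas and Comet and Delta together: Atlas ∪ Comet ∪ Delta = {R1, R2, R3, R4, R5, R6} — every point is covered.
Only Delta contains R1, so Delta is forced; the remaining 3 points need at least 2 more sets (each remaining set adds at most 2) — so at least 3 sets are needed, and 3 is optimal.

3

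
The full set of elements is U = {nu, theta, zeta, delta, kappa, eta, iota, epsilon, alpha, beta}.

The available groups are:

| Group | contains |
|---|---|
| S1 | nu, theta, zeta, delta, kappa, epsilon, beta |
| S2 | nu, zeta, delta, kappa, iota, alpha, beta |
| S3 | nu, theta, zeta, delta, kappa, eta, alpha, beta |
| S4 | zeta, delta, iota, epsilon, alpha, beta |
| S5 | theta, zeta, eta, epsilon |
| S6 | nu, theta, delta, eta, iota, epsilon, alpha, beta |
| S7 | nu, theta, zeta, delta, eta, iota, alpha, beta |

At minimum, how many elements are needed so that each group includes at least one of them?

Take H = {theta, iota}. Each listed group contains at least one of these, so H is a hitting set of size 2.
No single element lies in every group, so at least 2 are needed and 2 is optimal.

2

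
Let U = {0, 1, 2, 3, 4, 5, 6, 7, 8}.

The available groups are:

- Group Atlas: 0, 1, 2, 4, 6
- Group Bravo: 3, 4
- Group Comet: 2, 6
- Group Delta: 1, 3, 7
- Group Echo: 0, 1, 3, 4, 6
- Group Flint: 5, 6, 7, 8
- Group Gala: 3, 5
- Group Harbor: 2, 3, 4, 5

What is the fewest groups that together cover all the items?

Atlas and Bravo and Flint together: Atlas ∪ Bravo ∪ Flint = {0, 1, 2, 3, 4, 5, 6, 7, 8} — every item is covered.
Only Flint contains 8, so Flint is forced; the remaining 5 items need at least 2 more groups (each remaining group adds at most 4) — so at least 3 groups are needed, and 3 is optimal.

3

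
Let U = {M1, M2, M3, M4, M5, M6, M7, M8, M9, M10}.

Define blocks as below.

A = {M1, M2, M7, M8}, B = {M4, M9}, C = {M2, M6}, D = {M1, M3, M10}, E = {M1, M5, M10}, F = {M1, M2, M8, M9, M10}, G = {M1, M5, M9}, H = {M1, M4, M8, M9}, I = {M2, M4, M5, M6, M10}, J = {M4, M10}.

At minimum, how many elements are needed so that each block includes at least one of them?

3

The 3 elements {M1, M4, M6} hit every block.
The blocks C, G, J are pairwise disjoint, so any hitting set needs a separate element for each — at least 3. Hence 3 is optimal.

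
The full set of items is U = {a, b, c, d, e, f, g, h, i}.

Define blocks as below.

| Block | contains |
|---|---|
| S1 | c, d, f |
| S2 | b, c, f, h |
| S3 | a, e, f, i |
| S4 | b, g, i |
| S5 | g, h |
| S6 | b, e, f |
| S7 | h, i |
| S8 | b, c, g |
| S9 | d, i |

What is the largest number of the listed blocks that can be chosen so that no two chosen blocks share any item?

3

S5, S6, S9 are pairwise disjoint (S5={g,h}; S6={b,e,f}; S9={d,i}).
Every remaining block overlaps one of these, and no 4 of the listed blocks are pairwise disjoint, so 3 is the maximum.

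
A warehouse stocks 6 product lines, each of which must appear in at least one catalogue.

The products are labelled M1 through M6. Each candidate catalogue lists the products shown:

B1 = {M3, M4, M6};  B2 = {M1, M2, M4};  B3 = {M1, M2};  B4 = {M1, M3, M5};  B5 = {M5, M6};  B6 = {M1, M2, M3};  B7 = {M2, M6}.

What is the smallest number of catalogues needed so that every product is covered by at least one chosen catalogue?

3

B2 and B4 and B5 together: B2 ∪ B4 ∪ B5 = {M1, M2, M3, M4, M5, M6} — every product is covered.
No 2 of the 7 catalogues cover everything (all 21 combinations miss at least one product), so 3 is optimal.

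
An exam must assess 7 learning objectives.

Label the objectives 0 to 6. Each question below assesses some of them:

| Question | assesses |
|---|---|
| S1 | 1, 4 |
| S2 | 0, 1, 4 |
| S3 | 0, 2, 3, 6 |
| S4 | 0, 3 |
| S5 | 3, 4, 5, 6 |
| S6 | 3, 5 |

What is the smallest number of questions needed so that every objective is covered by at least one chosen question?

3

S2 and S3 and S5 together: S2 ∪ S3 ∪ S5 = {0, 1, 2, 3, 4, 5, 6} — every objective is covered.
Only S3 contains 2, so S3 is forced; the remaining 3 objectives need at least 2 more questions (each remaining question adds at most 2) — so at least 3 questions are needed, and 3 is optimal.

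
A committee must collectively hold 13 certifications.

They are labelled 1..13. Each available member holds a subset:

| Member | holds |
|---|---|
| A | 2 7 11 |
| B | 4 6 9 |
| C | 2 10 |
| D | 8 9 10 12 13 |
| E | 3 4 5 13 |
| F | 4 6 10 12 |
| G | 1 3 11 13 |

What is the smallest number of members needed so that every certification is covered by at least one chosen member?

Take {A, B, D, E, G}. Their union is {1, 2, 3, 4, 5, 6, 7, 8, 9, 10, 11, 12, 13}, which is all 13 certifications.
No 4 of the 7 members cover everything (all 35 combinations miss at least one certification), so 5 is optimal.

5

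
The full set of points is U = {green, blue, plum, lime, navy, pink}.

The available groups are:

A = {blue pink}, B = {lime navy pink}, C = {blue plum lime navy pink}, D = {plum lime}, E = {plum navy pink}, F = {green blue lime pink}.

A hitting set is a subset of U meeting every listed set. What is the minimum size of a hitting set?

2

H = {lime, pink} meets every group (each contains at least one member of H), and |H| = 2.
The groups A, D are pairwise disjoint, so any hitting set needs a separate point for each — at least 2. Hence 2 is optimal.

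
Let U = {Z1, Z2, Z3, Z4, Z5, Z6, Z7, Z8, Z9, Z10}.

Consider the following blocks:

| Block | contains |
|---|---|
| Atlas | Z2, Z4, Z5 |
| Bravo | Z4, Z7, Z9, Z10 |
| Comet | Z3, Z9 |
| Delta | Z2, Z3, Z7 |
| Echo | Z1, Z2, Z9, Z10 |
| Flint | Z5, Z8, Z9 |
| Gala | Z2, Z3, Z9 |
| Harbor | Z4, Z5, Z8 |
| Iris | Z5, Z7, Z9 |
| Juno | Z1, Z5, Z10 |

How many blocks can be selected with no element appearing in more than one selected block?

2

Delta, Flint are pairwise disjoint (Delta={Z2,Z3,Z7}; Flint={Z5,Z8,Z9}).
Every remaining block overlaps one of these, and no 3 of the listed blocks are pairwise disjoint, so 2 is the maximum.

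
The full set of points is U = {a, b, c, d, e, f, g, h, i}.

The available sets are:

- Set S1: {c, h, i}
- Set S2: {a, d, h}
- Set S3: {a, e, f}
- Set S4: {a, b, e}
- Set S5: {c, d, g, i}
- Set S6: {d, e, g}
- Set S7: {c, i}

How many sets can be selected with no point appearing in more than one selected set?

2

S3, S5 are pairwise disjoint (S3={a,e,f}; S5={c,d,g,i}).
Every remaining set overlaps one of these, and no 3 of the listed sets are pairwise disjoint, so 2 is the maximum.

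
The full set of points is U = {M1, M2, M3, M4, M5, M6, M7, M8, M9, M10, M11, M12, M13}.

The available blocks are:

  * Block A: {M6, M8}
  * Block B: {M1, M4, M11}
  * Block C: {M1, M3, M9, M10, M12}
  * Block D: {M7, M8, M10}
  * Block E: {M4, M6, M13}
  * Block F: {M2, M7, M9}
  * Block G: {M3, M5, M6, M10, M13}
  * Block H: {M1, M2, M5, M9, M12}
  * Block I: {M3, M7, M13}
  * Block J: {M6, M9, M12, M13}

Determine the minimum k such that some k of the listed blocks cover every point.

Take {B, D, G, H}. Their union is {M1, M2, M3, M4, M5, M6, M7, M8, M9, M10, M11, M12, M13}, which is all 13 points.
No 3 of the 10 blocks cover everything (all 120 combinations miss at least one point), so 4 is optimal.

4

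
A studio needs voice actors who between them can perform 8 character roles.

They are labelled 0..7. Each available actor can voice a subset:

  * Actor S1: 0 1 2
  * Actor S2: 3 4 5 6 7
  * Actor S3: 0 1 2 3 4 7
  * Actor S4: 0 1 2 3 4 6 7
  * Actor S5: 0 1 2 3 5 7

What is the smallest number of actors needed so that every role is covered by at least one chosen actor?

S1 and S2 together: S1 ∪ S2 = {0, 1, 2, 3, 4, 5, 6, 7} — every role is covered.
No single actor has all 8 roles (the largest, S4, has 7), so 2 is optimal.

2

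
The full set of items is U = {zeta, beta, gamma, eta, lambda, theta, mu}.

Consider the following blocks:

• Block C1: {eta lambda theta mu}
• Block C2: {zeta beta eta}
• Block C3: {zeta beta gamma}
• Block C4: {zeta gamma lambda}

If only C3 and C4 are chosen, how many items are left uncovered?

3

Union of C3, C4 = {zeta, beta, gamma, lambda}.
Not covered: eta, theta, mu — 3 items.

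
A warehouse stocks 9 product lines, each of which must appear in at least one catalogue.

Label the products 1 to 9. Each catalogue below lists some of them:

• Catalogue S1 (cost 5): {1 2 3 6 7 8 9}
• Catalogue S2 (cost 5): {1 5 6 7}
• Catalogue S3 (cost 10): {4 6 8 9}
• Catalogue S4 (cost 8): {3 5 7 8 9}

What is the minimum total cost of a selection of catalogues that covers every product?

20

S1, S2, S3 together cover every product (S1 ∪ S2 ∪ S3 = {1, 2, 3, 4, 5, 6, 7, 8, 9}); total cost 5 + 5 + 10 = 20.
No covering selection has total cost below 20.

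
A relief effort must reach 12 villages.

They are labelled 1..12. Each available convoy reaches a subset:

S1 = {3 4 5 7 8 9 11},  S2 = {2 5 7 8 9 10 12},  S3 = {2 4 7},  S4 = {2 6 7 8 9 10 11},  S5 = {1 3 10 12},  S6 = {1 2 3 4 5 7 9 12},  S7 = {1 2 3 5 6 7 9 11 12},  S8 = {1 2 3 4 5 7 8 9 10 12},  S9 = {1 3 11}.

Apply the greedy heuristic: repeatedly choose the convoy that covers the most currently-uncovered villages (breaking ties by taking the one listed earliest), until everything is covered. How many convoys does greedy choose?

Greedy: pick S8 (covers 10 new) → pick S4 (covers 2 new). Total picks: 2.

2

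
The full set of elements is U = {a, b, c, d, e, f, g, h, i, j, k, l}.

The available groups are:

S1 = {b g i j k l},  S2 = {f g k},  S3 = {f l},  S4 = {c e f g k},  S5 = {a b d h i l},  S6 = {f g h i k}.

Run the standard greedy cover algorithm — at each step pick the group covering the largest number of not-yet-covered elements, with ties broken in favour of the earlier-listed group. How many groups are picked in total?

Greedy: pick S1 (covers 6 new) → pick S4 (covers 3 new) → pick S5 (covers 3 new). Total picks: 3.

3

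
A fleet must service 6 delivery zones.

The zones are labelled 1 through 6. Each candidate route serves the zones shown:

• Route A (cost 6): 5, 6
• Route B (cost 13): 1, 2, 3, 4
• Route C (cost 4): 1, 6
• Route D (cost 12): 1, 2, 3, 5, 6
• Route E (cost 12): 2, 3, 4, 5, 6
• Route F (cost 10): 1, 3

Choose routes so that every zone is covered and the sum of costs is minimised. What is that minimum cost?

C, E together cover every zone (C ∪ E = {1, 2, 3, 4, 5, 6}); total cost 4 + 12 = 16.
No covering selection has total cost below 16.

16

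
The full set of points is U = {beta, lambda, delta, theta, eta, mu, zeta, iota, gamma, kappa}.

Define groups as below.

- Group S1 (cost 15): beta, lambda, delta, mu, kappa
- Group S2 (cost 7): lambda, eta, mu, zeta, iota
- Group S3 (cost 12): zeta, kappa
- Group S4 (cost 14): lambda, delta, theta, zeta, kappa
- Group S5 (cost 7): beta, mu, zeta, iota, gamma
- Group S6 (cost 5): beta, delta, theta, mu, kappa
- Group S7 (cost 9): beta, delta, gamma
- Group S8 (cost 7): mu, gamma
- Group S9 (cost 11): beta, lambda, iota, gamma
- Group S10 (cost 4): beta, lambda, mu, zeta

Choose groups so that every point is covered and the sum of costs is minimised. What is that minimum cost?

19

S2, S6, S8 together cover every point (S2 ∪ S6 ∪ S8 = {beta, lambda, delta, theta, eta, mu, zeta, iota, gamma, kappa}); total cost 7 + 5 + 7 = 19.
No covering selection has total cost below 19.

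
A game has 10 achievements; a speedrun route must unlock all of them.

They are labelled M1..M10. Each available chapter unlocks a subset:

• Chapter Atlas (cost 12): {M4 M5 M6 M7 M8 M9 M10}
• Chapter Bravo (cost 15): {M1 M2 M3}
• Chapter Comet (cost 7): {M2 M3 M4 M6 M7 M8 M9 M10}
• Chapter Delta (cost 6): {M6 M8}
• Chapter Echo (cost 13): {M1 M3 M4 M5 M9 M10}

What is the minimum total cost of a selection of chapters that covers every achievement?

20

Comet, Echo together cover every achievement (Comet ∪ Echo = {M1, M2, M3, M4, M5, M6, M7, M8, M9, M10}); total cost 7 + 13 = 20.
No covering selection has total cost below 20.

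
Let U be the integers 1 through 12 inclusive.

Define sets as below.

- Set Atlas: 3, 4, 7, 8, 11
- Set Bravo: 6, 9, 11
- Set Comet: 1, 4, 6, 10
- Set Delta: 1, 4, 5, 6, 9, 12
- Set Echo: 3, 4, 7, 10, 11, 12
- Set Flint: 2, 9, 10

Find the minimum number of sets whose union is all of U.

3

Atlas and Delta and Flint together: Atlas ∪ Delta ∪ Flint = {1, 2, 3, 4, 5, 6, 7, 8, 9, 10, 11, 12} — every element is covered.
Only Flint contains 2, so Flint is forced; the remaining 9 elements need at least 2 more sets (each remaining set adds at most 5) — so at least 3 sets are needed, and 3 is optimal.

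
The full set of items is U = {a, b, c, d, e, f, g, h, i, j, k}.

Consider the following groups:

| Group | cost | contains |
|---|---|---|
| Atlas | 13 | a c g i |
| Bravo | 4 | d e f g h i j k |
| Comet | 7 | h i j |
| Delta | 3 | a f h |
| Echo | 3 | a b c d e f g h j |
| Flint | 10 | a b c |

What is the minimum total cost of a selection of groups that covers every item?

Bravo, Echo together cover every item (Bravo ∪ Echo = {a, b, c, d, e, f, g, h, i, j, k}); total cost 4 + 3 = 7.
No covering selection has total cost below 7.

7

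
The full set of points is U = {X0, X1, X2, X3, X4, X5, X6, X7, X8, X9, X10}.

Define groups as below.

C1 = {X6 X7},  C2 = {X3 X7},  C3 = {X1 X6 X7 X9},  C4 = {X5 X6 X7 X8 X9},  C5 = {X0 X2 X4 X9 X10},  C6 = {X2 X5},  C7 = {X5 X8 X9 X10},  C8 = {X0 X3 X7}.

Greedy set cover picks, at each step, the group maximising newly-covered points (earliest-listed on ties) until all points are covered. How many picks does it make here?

4

Greedy: pick C4 (covers 5 new) → pick C5 (covers 4 new) → pick C2 (covers 1 new) → pick C3 (covers 1 new). Total picks: 4.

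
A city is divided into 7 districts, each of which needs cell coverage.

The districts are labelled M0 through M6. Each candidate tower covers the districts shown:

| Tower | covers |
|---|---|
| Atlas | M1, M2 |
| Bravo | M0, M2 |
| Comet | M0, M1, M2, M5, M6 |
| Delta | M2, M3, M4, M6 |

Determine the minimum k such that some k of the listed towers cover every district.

2

Take {Comet, Delta}. Their union is {M0, M1, M2, M3, M4, M5, M6}, which is all 7 districts.
No single tower has all 7 districts (the largest, Comet, has 5), so 2 is optimal.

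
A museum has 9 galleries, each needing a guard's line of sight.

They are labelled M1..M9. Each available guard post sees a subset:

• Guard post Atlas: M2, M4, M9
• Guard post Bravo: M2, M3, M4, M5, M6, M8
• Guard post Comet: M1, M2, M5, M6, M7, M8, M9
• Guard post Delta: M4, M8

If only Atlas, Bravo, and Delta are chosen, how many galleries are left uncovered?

Union of Atlas, Bravo, Delta = {M2, M3, M4, M5, M6, M8, M9}.
Not covered: M1, M7 — 2 galleries.

2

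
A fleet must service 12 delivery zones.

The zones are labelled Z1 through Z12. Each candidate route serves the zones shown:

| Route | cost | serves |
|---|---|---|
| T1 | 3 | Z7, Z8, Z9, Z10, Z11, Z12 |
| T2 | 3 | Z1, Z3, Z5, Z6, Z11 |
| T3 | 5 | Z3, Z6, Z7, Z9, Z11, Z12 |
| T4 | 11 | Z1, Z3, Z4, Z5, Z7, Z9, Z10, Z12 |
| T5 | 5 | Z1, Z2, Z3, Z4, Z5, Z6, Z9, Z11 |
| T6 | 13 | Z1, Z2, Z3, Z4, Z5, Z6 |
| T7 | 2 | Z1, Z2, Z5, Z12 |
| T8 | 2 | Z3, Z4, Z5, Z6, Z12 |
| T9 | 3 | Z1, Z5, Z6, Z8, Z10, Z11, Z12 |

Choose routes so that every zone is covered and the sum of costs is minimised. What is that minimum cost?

7

T1, T7, T8 together cover every zone (T1 ∪ T7 ∪ T8 = {Z1, Z2, Z3, Z4, Z5, Z6, Z7, Z8, Z9, Z10, Z11, Z12}); total cost 3 + 2 + 2 = 7.
No covering selection has total cost below 7.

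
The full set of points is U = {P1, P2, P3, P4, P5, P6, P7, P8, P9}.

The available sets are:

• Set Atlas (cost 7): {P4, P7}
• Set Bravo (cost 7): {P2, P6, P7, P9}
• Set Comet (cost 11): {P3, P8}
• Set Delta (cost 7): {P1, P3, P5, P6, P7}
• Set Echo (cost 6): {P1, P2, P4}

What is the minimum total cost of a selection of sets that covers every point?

31

Bravo, Comet, Delta, Echo together cover every point (Bravo ∪ Comet ∪ Delta ∪ Echo = {P1, P2, P3, P4, P5, P6, P7, P8, P9}); total cost 7 + 11 + 7 + 6 = 31.
No covering selection has total cost below 31.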